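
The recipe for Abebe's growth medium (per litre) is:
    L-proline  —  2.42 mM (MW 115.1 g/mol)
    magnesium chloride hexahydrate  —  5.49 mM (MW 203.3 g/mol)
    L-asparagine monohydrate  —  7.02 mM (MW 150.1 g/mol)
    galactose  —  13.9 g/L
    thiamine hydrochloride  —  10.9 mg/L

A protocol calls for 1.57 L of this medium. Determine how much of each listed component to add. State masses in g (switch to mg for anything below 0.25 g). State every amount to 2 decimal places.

Scale factor relative to 1 L: 1.57.
L-proline: 2.42 mmol/L × 115.1 g/mol × 1.57 L ÷ 1000 = 0.44 g
magnesium chloride hexahydrate: 5.49 mmol/L × 203.3 g/mol × 1.57 L ÷ 1000 = 1.75 g
L-asparagine monohydrate: 7.02 mmol/L × 150.1 g/mol × 1.57 L ÷ 1000 = 1.65 g
galactose: 13.9 g/L × 1.57 L = 21.82 g
thiamine hydrochloride: 10.9 mg/L × 1.57 L = 17.11 mg

L-proline 0.44 g; magnesium chloride hexahydrate 1.75 g; L-asparagine monohydrate 1.65 g; galactose 21.82 g; thiamine hydrochloride 17.11 mg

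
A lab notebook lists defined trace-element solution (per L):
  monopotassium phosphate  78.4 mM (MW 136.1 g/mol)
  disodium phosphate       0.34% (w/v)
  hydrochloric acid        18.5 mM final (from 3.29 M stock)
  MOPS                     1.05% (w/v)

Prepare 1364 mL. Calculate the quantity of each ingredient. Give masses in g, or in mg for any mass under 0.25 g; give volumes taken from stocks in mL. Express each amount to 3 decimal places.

Target volume = 1364 mL = 1.364 L.
monopotassium phosphate: 78.4 mmol/L × 136.1 g/mol × 1.364 L ÷ 1000 = 14.554 g
disodium phosphate: 0.34% w/v = 3.4 g/L → 3.4 × 1.364 L = 4.638 g
hydrochloric acid: dilute stock: 18.5 mM × 1364 mL ÷ 3290 mM = 7.670 mL
MOPS: 1.05 g per 100 mL × 1364 mL ÷ 100 = 14.322 g

monopotassium phosphate 14.554 g; disodium phosphate 4.638 g; hydrochloric acid 7.670 mL; MOPS 14.322 g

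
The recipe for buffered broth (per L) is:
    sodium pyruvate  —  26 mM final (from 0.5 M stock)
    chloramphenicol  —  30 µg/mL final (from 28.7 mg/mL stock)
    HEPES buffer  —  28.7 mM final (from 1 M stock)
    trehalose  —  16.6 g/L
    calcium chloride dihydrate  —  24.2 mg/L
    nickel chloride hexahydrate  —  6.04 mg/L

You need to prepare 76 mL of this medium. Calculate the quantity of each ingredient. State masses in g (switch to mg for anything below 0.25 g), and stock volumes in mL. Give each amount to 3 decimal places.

Working volume: 76 mL = 0.076 L.
sodium pyruvate: V = C2·V2/C1 = 26 mM × 76 mL ÷ 500 mM = 3.952 mL
chloramphenicol: dilute stock: 30 µg/mL × 76 mL ÷ 28700 µg/mL = 0.079 mL
HEPES buffer: dilute stock: 28.7 mM × 76 mL ÷ 1000 mM = 2.181 mL
trehalose: 16.6 g/L × 0.076 L = 1.262 g
calcium chloride dihydrate: 24.2 mg/L × 0.076 L = 1.839 mg
nickel chloride hexahydrate: 6.04 mg/L × 0.076 L = 0.459 mg

sodium pyruvate 3.952 mL; chloramphenicol 0.079 mL; HEPES buffer 2.181 mL; trehalose 1.262 g; calcium chloride dihydrate 1.839 mg; nickel chloride hexahydrate 0.459 mg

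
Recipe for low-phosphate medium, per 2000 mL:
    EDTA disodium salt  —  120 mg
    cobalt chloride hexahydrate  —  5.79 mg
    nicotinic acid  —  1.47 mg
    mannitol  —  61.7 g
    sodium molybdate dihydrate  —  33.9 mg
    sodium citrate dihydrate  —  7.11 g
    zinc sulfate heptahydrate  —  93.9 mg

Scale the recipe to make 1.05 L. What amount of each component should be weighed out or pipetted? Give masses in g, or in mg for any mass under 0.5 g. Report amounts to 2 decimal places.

EDTA disodium salt 63.00 mg; cobalt chloride hexahydrate 3.04 mg; nicotinic acid 0.77 mg; mannitol 32.39 g; sodium molybdate dihydrate 17.80 mg; sodium citrate dihydrate 3.73 g; zinc sulfate heptahydrate 49.30 mg

Ratio of target to recipe volume: 1050 / 2000 = 0.525.
EDTA disodium salt: 120 mg × (1050 mL / 2000 mL) = 63.00 mg
cobalt chloride hexahydrate: 5.79 mg × (1050 mL / 2000 mL) = 3.04 mg
nicotinic acid: 1.47 mg × (1050 mL / 2000 mL) = 0.77 mg
mannitol: 61.7 g × (1050 mL / 2000 mL) = 32.39 g
sodium molybdate dihydrate: 33.9 mg × (1050 mL / 2000 mL) = 17.80 mg
sodium citrate dihydrate: 7.11 g × (1050 mL / 2000 mL) = 3.73 g
zinc sulfate heptahydrate: 93.9 mg × (1050 mL / 2000 mL) = 49.30 mg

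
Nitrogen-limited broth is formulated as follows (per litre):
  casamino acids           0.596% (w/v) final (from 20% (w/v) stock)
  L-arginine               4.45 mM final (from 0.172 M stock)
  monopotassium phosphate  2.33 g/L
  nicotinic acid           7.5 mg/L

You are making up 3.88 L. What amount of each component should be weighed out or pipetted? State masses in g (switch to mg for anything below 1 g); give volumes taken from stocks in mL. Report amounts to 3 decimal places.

casamino acids 115.624 mL; L-arginine 100.384 mL; monopotassium phosphate 9.040 g; nicotinic acid 29.100 mg

Scale factor relative to 1 L: 3.88.
casamino acids: dilute stock: 0.596% ÷ 20% × 3880 mL = 115.624 mL
L-arginine: V = C2·V2/C1 = 4.45 mM × 3880 mL ÷ 172 mM = 100.384 mL
monopotassium phosphate: 2.33 g/L × 3.88 L = 9.040 g
nicotinic acid: 7.5 mg/L × 3.88 L = 29.100 mg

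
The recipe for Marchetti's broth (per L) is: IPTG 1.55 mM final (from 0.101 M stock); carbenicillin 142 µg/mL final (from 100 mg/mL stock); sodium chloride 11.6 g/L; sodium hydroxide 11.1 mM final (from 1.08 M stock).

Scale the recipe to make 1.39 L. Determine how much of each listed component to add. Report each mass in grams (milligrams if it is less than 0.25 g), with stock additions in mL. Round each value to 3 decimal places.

IPTG 21.332 mL; carbenicillin 1.974 mL; sodium chloride 16.124 g; sodium hydroxide 14.286 mL

Working volume: 1.39 L.
IPTG: C1V1 = C2V2 → 1.55 mM × 1390 mL ÷ 101 mM = 21.332 mL
carbenicillin: V = C2·V2/C1 = 142 µg/mL × 1390 mL ÷ 100000 µg/mL = 1.974 mL
sodium chloride: 11.6 g/L × 1.39 L = 16.124 g
sodium hydroxide: C1V1 = C2V2 → 11.1 mM × 1390 mL ÷ 1080 mM = 14.286 mL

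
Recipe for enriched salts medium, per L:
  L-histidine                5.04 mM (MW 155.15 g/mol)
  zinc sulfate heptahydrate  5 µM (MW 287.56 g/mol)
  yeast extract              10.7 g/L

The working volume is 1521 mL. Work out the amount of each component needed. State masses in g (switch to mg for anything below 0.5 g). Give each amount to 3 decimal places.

Working volume: 1521 mL = 1.521 L.
L-histidine: 5.04 mmol/L × 155.15 g/mol × 1.521 L ÷ 1000 = 1.189 g
zinc sulfate heptahydrate: 5 µmol/L × 287.56 g/mol × 1.521 L ÷ 1000 = 2.187 mg
yeast extract: 10.7 g/L × 1.521 L = 16.275 g

L-histidine 1.189 g; zinc sulfate heptahydrate 2.187 mg; yeast extract 16.275 g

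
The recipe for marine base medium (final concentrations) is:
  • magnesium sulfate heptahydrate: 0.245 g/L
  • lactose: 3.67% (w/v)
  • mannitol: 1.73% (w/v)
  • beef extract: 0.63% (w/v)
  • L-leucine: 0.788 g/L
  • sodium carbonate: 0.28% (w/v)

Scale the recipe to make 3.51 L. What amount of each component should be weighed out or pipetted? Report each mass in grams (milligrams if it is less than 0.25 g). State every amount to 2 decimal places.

Scale factor relative to 1 L: 3.51.
magnesium sulfate heptahydrate: 0.245 g/L × 3.51 L = 0.86 g
lactose: 3.67 g per 100 mL × 3510 mL ÷ 100 = 128.82 g
mannitol: 1.73 g per 100 mL × 3510 mL ÷ 100 = 60.72 g
beef extract: 0.63 g per 100 mL × 3510 mL ÷ 100 = 22.11 g
L-leucine: 0.788 g/L × 3.51 L = 2.77 g
sodium carbonate: 0.28 g per 100 mL × 3510 mL ÷ 100 = 9.83 g

magnesium sulfate heptahydrate 0.86 g; lactose 128.82 g; mannitol 60.72 g; beef extract 22.11 g; L-leucine 2.77 g; sodium carbonate 9.83 g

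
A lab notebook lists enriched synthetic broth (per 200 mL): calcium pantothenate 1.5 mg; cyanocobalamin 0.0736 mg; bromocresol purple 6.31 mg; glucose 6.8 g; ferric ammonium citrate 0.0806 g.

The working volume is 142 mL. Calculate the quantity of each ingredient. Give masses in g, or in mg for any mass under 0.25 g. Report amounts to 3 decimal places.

Ratio of target to recipe volume: 142 / 200 = 0.71.
calcium pantothenate: 1.5 mg × (142 mL / 200 mL) = 1.065 mg
cyanocobalamin: 0.0736 mg × (142 mL / 200 mL) = 0.052 mg
bromocresol purple: 6.31 mg × (142 mL / 200 mL) = 4.480 mg
glucose: 6.8 g × (142 mL / 200 mL) = 4.828 g
ferric ammonium citrate: 0.0806 g × (142 mL / 200 mL) = 0.057226 g = 57.226 mg

calcium pantothenate 1.065 mg; cyanocobalamin 0.052 mg; bromocresol purple 4.480 mg; glucose 4.828 g; ferric ammonium citrate 57.226 mg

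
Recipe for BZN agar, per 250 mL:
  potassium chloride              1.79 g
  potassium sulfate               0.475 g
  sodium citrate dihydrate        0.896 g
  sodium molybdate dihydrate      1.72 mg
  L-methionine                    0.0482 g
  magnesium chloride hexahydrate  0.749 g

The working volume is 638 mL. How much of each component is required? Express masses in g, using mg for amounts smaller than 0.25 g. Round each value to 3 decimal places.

Ratio of target to recipe volume: 638 / 250 = 2.552.
potassium chloride: 1.79 g × (638 mL / 250 mL) = 4.568 g
potassium sulfate: 0.475 g × (638 mL / 250 mL) = 1.212 g
sodium citrate dihydrate: 0.896 g × (638 mL / 250 mL) = 2.287 g
sodium molybdate dihydrate: 1.72 mg × (638 mL / 250 mL) = 4.389 mg
L-methionine: 0.0482 g × (638 mL / 250 mL) = 0.123006 g = 123.006 mg
magnesium chloride hexahydrate: 0.749 g × (638 mL / 250 mL) = 1.911 g

potassium chloride 4.568 g; potassium sulfate 1.212 g; sodium citrate dihydrate 2.287 g; sodium molybdate dihydrate 4.389 mg; L-methionine 123.006 mg; magnesium chloride hexahydrate 1.911 g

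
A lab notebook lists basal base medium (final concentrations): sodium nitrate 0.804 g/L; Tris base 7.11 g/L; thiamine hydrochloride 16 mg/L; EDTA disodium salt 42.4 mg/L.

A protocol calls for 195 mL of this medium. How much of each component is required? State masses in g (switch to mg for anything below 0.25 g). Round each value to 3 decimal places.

sodium nitrate 156.780 mg; Tris base 1.386 g; thiamine hydrochloride 3.120 mg; EDTA disodium salt 8.268 mg

Working volume: 195 mL = 0.195 L.
sodium nitrate: 0.804 g/L × 0.195 L = 0.15678 g = 156.780 mg
Tris base: 7.11 g/L × 0.195 L = 1.386 g
thiamine hydrochloride: 16 mg/L × 0.195 L = 3.120 mg
EDTA disodium salt: 42.4 mg/L × 0.195 L = 8.268 mg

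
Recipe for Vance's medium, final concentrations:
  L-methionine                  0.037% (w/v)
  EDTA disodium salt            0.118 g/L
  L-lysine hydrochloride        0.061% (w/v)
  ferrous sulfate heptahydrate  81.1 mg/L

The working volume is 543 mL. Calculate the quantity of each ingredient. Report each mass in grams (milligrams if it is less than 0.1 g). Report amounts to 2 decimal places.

L-methionine 0.20 g; EDTA disodium salt 64.07 mg; L-lysine hydrochloride 0.33 g; ferrous sulfate heptahydrate 44.04 mg

Working volume: 543 mL = 0.543 L.
L-methionine: 0.037% w/v = 0.37 g/L → 0.37 × 0.543 L = 0.20 g
EDTA disodium salt: 0.118 g/L × 0.543 L = 0.064074 g = 64.07 mg
L-lysine hydrochloride: 0.061% w/v = 0.61 g/L → 0.61 × 0.543 L = 0.33 g
ferrous sulfate heptahydrate: 81.1 mg/L × 0.543 L = 44.04 mg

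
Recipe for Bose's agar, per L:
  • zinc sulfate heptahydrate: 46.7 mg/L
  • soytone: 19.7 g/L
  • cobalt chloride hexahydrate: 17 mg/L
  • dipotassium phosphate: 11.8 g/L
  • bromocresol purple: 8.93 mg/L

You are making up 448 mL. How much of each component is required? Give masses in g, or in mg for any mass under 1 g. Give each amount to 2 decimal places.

Working volume: 448 mL = 0.448 L.
zinc sulfate heptahydrate: 46.7 mg/L × 0.448 L = 20.92 mg
soytone: 19.7 g/L × 0.448 L = 8.83 g
cobalt chloride hexahydrate: 17 mg/L × 0.448 L = 7.62 mg
dipotassium phosphate: 11.8 g/L × 0.448 L = 5.29 g
bromocresol purple: 8.93 mg/L × 0.448 L = 4.00 mg

zinc sulfate heptahydrate 20.92 mg; soytone 8.83 g; cobalt chloride hexahydrate 7.62 mg; dipotassium phosphate 5.29 g; bromocresol purple 4.00 mg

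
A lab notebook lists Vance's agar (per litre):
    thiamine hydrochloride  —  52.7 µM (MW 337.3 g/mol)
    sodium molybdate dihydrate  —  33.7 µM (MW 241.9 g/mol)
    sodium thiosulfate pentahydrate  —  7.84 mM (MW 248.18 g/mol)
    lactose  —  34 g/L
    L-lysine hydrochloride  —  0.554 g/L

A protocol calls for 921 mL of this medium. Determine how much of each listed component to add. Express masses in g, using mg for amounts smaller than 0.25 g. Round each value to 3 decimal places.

Scale factor relative to 1 L: 0.921.
thiamine hydrochloride: 52.7 µmol/L × 337.3 g/mol × 0.921 L ÷ 1000 = 16.371 mg
sodium molybdate dihydrate: 33.7 µmol/L × 241.9 g/mol × 0.921 L ÷ 1000 = 7.508 mg
sodium thiosulfate pentahydrate: 7.84 mmol/L × 248.18 g/mol × 0.921 L ÷ 1000 = 1.792 g
lactose: 34 g/L × 0.921 L = 31.314 g
L-lysine hydrochloride: 0.554 g/L × 0.921 L = 0.510 g

thiamine hydrochloride 16.371 mg; sodium molybdate dihydrate 7.508 mg; sodium thiosulfate pentahydrate 1.792 g; lactose 31.314 g; L-lysine hydrochloride 0.510 g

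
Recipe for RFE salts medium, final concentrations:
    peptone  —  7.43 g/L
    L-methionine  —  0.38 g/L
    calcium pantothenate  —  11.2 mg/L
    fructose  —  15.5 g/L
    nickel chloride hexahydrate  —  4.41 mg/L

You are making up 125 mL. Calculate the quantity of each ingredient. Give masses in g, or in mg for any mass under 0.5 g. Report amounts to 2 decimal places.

Target volume = 125 mL = 0.125 L.
peptone: 7.43 g/L × 0.125 L = 0.93 g
L-methionine: 0.38 g/L × 0.125 L = 0.0475 g = 47.50 mg
calcium pantothenate: 11.2 mg/L × 0.125 L = 1.40 mg
fructose: 15.5 g/L × 0.125 L = 1.94 g
nickel chloride hexahydrate: 4.41 mg/L × 0.125 L = 0.55 mg

peptone 0.93 g; L-methionine 47.50 mg; calcium pantothenate 1.40 mg; fructose 1.94 g; nickel chloride hexahydrate 0.55 mg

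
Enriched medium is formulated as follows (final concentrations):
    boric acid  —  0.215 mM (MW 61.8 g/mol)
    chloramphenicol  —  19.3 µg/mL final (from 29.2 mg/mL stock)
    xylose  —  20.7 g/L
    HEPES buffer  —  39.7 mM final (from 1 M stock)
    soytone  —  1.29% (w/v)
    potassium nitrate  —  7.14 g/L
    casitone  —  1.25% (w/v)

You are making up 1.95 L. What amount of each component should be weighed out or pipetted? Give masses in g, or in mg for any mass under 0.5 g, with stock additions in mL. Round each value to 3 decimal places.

Scale factor relative to 1 L: 1.95.
boric acid: 0.215 mmol/L × 61.8 mg/mmol × 1.95 L = 25.910 mg
chloramphenicol: V = C2·V2/C1 = 19.3 µg/mL × 1950 mL ÷ 29200 µg/mL = 1.289 mL
xylose: 20.7 g/L × 1.95 L = 40.365 g
HEPES buffer: dilute stock: 39.7 mM × 1950 mL ÷ 1000 mM = 77.415 mL
soytone: 1.29 g per 100 mL × 1950 mL ÷ 100 = 25.155 g
potassium nitrate: 7.14 g/L × 1.95 L = 13.923 g
casitone: 1.25% w/v = 12.5 g/L → 12.5 × 1.95 L = 24.375 g

boric acid 25.910 mg; chloramphenicol 1.289 mL; xylose 40.365 g; HEPES buffer 77.415 mL; soytone 25.155 g; potassium nitrate 13.923 g; casitone 24.375 g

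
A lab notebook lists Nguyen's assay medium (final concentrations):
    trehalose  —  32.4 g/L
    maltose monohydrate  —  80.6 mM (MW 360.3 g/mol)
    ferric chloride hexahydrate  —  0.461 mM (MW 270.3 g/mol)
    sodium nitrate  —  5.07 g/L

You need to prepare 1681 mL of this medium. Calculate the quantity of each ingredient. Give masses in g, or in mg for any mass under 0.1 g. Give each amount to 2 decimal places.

trehalose 54.46 g; maltose monohydrate 48.82 g; ferric chloride hexahydrate 0.21 g; sodium nitrate 8.52 g

Working volume: 1681 mL = 1.681 L.
trehalose: 32.4 g/L × 1.681 L = 54.46 g
maltose monohydrate: 80.6 mmol/L × 360.3 g/mol × 1.681 L ÷ 1000 = 48.82 g
ferric chloride hexahydrate: 0.461 mmol/L × 270.3 g/mol × 1.681 L ÷ 1000 = 0.21 g
sodium nitrate: 5.07 g/L × 1.681 L = 8.52 g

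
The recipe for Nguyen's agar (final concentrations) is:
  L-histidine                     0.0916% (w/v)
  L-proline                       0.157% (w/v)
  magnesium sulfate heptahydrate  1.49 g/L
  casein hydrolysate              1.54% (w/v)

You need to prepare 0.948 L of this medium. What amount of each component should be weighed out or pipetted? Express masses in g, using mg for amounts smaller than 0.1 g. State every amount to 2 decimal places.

Scale factor relative to 1 L: 0.948.
L-histidine: 0.0916% w/v = 0.916 g/L → 0.916 × 0.948 L = 0.87 g
L-proline: 0.157 g per 100 mL × 948 mL ÷ 100 = 1.49 g
magnesium sulfate heptahydrate: 1.49 g/L × 0.948 L = 1.41 g
casein hydrolysate: 1.54% w/v = 15.4 g/L → 15.4 × 0.948 L = 14.60 g

L-histidine 0.87 g; L-proline 1.49 g; magnesium sulfate heptahydrate 1.41 g; casein hydrolysate 14.60 g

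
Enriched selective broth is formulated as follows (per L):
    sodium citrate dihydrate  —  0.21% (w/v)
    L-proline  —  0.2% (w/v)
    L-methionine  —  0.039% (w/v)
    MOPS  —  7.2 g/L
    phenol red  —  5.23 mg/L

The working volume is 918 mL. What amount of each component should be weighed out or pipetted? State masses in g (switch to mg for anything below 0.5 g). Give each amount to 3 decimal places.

sodium citrate dihydrate 1.928 g; L-proline 1.836 g; L-methionine 358.020 mg; MOPS 6.610 g; phenol red 4.801 mg

Target volume = 918 mL = 0.918 L.
sodium citrate dihydrate: 0.21 g per 100 mL × 918 mL ÷ 100 = 1.928 g
L-proline: 0.2 g per 100 mL × 918 mL ÷ 100 = 1.836 g
L-methionine: 0.039 g per 100 mL × 918 mL ÷ 100 = 0.35802 g = 358.020 mg
MOPS: 7.2 g/L × 0.918 L = 6.610 g
phenol red: 5.23 mg/L × 0.918 L = 4.801 mg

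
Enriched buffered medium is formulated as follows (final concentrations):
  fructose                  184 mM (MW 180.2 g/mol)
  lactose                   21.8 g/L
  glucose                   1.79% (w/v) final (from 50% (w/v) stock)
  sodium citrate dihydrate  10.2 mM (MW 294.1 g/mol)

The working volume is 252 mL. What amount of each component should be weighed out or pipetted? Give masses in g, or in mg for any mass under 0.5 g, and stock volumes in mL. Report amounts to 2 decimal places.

Scale factor relative to 1 L: 0.252.
fructose: 184 mmol/L × 180.2 g/mol × 0.252 L ÷ 1000 = 8.36 g
lactose: 21.8 g/L × 0.252 L = 5.49 g
glucose: V = C2·V2/C1 = 1.79% ÷ 50% × 252 mL = 9.02 mL
sodium citrate dihydrate: 10.2 mmol/L × 294.1 g/mol × 0.252 L ÷ 1000 = 0.76 g

fructose 8.36 g; lactose 5.49 g; glucose 9.02 mL; sodium citrate dihydrate 0.76 g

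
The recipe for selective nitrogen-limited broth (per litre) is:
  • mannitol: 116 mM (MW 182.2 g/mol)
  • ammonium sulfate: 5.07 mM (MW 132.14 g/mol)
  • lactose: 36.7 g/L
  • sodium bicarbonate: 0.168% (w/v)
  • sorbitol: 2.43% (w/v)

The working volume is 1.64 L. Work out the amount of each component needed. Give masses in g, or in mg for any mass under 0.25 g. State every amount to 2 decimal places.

Working volume: 1.64 L.
mannitol: 116 mmol/L × 182.2 g/mol × 1.64 L ÷ 1000 = 34.66 g
ammonium sulfate: 5.07 mmol/L × 132.14 g/mol × 1.64 L ÷ 1000 = 1.10 g
lactose: 36.7 g/L × 1.64 L = 60.19 g
sodium bicarbonate: 0.168% w/v = 1.68 g/L → 1.68 × 1.64 L = 2.76 g
sorbitol: 2.43% w/v = 24.3 g/L → 24.3 × 1.64 L = 39.85 g

mannitol 34.66 g; ammonium sulfate 1.10 g; lactose 60.19 g; sodium bicarbonate 2.76 g; sorbitol 39.85 g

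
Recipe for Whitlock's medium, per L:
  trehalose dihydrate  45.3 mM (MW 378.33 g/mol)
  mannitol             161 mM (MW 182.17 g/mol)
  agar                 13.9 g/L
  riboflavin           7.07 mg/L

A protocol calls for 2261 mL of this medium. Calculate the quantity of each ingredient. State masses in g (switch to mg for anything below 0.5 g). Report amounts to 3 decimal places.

Working volume: 2261 mL = 2.261 L.
trehalose dihydrate: 45.3 mmol/L × 378.33 g/mol × 2.261 L ÷ 1000 = 38.750 g
mannitol: 161 mmol/L × 182.17 g/mol × 2.261 L ÷ 1000 = 66.314 g
agar: 13.9 g/L × 2.261 L = 31.428 g
riboflavin: 7.07 mg/L × 2.261 L = 15.985 mg

trehalose dihydrate 38.750 g; mannitol 66.314 g; agar 31.428 g; riboflavin 15.985 mg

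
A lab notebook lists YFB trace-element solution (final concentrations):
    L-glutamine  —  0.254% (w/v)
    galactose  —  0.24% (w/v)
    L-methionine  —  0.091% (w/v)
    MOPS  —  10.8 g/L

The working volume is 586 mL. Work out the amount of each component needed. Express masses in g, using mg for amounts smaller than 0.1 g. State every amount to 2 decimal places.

L-glutamine 1.49 g; galactose 1.41 g; L-methionine 0.53 g; MOPS 6.33 g

Scale factor relative to 1 L: 0.586.
L-glutamine: 0.254% w/v = 2.54 g/L → 2.54 × 0.586 L = 1.49 g
galactose: 0.24 g per 100 mL × 586 mL ÷ 100 = 1.41 g
L-methionine: 0.091 g per 100 mL × 586 mL ÷ 100 = 0.53 g
MOPS: 10.8 g/L × 0.586 L = 6.33 g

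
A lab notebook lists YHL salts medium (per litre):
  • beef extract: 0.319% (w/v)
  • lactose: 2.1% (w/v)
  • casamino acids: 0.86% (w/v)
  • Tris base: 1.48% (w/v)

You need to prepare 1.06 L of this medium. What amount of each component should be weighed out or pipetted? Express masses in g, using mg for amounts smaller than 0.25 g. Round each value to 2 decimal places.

beef extract 3.38 g; lactose 22.26 g; casamino acids 9.12 g; Tris base 15.69 g

Scale factor relative to 1 L: 1.06.
beef extract: 0.319 g per 100 mL × 1060 mL ÷ 100 = 3.38 g
lactose: 2.1 g per 100 mL × 1060 mL ÷ 100 = 22.26 g
casamino acids: 0.86 g per 100 mL × 1060 mL ÷ 100 = 9.12 g
Tris base: 1.48% w/v = 14.8 g/L → 14.8 × 1.06 L = 15.69 g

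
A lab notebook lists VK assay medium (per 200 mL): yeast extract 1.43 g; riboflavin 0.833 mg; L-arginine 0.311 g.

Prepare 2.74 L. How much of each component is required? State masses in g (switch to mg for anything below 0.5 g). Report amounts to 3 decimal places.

Ratio of target to recipe volume: 2740 / 200 = 13.7.
yeast extract: 1.43 g × (2740 mL / 200 mL) = 19.591 g
riboflavin: 0.833 mg × (2740 mL / 200 mL) = 11.412 mg
L-arginine: 0.311 g × (2740 mL / 200 mL) = 4.261 g

yeast extract 19.591 g; riboflavin 11.412 mg; L-arginine 4.261 g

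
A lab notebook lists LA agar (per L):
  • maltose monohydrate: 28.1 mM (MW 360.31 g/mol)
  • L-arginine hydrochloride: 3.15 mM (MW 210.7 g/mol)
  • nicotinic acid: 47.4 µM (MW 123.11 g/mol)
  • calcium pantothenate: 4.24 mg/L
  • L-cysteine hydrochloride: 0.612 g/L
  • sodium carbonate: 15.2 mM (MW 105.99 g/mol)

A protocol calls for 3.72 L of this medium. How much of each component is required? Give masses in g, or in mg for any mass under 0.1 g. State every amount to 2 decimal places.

Working volume: 3.72 L.
maltose monohydrate: 28.1 mmol/L × 360.31 g/mol × 3.72 L ÷ 1000 = 37.66 g
L-arginine hydrochloride: 3.15 mmol/L × 210.7 g/mol × 3.72 L ÷ 1000 = 2.47 g
nicotinic acid: 47.4 µmol/L × 123.11 g/mol × 3.72 L ÷ 1000 = 21.71 mg
calcium pantothenate: 4.24 mg/L × 3.72 L = 15.77 mg
L-cysteine hydrochloride: 0.612 g/L × 3.72 L = 2.28 g
sodium carbonate: 15.2 mmol/L × 105.99 g/mol × 3.72 L ÷ 1000 = 5.99 g

maltose monohydrate 37.66 g; L-arginine hydrochloride 2.47 g; nicotinic acid 21.71 mg; calcium pantothenate 15.77 mg; L-cysteine hydrochloride 2.28 g; sodium carbonate 5.99 g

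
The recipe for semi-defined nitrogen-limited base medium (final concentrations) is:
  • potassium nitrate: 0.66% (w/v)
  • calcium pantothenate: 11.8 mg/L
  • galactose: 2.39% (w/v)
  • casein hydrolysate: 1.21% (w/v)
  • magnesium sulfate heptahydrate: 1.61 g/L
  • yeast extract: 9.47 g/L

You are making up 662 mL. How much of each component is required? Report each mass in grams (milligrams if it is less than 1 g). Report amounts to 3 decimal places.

potassium nitrate 4.369 g; calcium pantothenate 7.812 mg; galactose 15.822 g; casein hydrolysate 8.010 g; magnesium sulfate heptahydrate 1.066 g; yeast extract 6.269 g

Scale factor relative to 1 L: 0.662.
potassium nitrate: 0.66% w/v = 6.6 g/L → 6.6 × 0.662 L = 4.369 g
calcium pantothenate: 11.8 mg/L × 0.662 L = 7.812 mg
galactose: 2.39 g per 100 mL × 662 mL ÷ 100 = 15.822 g
casein hydrolysate: 1.21% w/v = 12.1 g/L → 12.1 × 0.662 L = 8.010 g
magnesium sulfate heptahydrate: 1.61 g/L × 0.662 L = 1.066 g
yeast extract: 9.47 g/L × 0.662 L = 6.269 g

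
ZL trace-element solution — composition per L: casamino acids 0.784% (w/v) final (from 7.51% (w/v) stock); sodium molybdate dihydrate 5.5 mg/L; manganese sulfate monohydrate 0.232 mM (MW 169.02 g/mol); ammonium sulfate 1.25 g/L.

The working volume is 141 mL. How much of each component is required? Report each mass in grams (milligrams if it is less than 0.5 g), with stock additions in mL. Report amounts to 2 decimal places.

casamino acids 14.72 mL; sodium molybdate dihydrate 0.78 mg; manganese sulfate monohydrate 5.53 mg; ammonium sulfate 176.25 mg

Target volume = 141 mL = 0.141 L.
casamino acids: C1V1 = C2V2 → 0.784% ÷ 7.51% × 141 mL = 14.72 mL
sodium molybdate dihydrate: 5.5 mg/L × 0.141 L = 0.78 mg
manganese sulfate monohydrate: 0.232 mmol/L × 169.02 mg/mmol × 0.141 L = 5.53 mg
ammonium sulfate: 1.25 g/L × 0.141 L = 0.17625 g = 176.25 mg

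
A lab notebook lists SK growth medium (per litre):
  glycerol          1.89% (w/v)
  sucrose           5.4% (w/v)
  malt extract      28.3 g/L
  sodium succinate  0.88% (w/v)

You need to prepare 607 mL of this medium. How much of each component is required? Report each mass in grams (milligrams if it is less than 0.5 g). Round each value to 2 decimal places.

Scale factor relative to 1 L: 0.607.
glycerol: 1.89% w/v = 18.9 g/L → 18.9 × 0.607 L = 11.47 g
sucrose: 5.4 g per 100 mL × 607 mL ÷ 100 = 32.78 g
malt extract: 28.3 g/L × 0.607 L = 17.18 g
sodium succinate: 0.88% w/v = 8.8 g/L → 8.8 × 0.607 L = 5.34 g

glycerol 11.47 g; sucrose 32.78 g; malt extract 17.18 g; sodium succinate 5.34 g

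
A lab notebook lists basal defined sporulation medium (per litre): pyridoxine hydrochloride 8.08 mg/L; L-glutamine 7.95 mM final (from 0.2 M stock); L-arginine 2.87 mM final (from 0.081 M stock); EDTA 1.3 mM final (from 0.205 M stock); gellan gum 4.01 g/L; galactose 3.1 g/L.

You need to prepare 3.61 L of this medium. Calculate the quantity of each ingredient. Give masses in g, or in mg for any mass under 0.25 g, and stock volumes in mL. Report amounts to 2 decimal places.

pyridoxine hydrochloride 29.17 mg; L-glutamine 143.50 mL; L-arginine 127.91 mL; EDTA 22.89 mL; gellan gum 14.48 g; galactose 11.19 g

Scale factor relative to 1 L: 3.61.
pyridoxine hydrochloride: 8.08 mg/L × 3.61 L = 29.17 mg
L-glutamine: dilute stock: 7.95 mM × 3610 mL ÷ 200 mM = 143.50 mL
L-arginine: dilute stock: 2.87 mM × 3610 mL ÷ 81 mM = 127.91 mL
EDTA: dilute stock: 1.3 mM × 3610 mL ÷ 205 mM = 22.89 mL
gellan gum: 4.01 g/L × 3.61 L = 14.48 g
galactose: 3.1 g/L × 3.61 L = 11.19 g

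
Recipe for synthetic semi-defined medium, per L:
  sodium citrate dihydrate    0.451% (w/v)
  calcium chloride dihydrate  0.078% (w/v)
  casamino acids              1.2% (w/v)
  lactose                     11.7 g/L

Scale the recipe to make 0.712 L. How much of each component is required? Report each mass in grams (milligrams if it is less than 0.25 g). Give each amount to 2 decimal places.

sodium citrate dihydrate 3.21 g; calcium chloride dihydrate 0.56 g; casamino acids 8.54 g; lactose 8.33 g

Scale factor relative to 1 L: 0.712.
sodium citrate dihydrate: 0.451 g per 100 mL × 712 mL ÷ 100 = 3.21 g
calcium chloride dihydrate: 0.078 g per 100 mL × 712 mL ÷ 100 = 0.56 g
casamino acids: 1.2 g per 100 mL × 712 mL ÷ 100 = 8.54 g
lactose: 11.7 g/L × 0.712 L = 8.33 g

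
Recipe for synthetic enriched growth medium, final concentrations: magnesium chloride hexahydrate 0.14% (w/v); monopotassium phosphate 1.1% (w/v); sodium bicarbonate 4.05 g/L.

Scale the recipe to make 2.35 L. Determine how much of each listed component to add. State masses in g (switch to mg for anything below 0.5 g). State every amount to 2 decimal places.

Scale factor relative to 1 L: 2.35.
magnesium chloride hexahydrate: 0.14 g per 100 mL × 2350 mL ÷ 100 = 3.29 g
monopotassium phosphate: 1.1% w/v = 11 g/L → 11 × 2.35 L = 25.85 g
sodium bicarbonate: 4.05 g/L × 2.35 L = 9.52 g

magnesium chloride hexahydrate 3.29 g; monopotassium phosphate 25.85 g; sodium bicarbonate 9.52 g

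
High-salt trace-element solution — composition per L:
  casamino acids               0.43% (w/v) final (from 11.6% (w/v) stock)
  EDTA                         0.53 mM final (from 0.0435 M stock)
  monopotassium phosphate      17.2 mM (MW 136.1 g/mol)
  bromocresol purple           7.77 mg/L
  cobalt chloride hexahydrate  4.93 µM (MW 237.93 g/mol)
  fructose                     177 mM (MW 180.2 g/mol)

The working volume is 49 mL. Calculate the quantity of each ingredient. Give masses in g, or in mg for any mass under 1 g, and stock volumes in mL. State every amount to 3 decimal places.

casamino acids 1.816 mL; EDTA 0.597 mL; monopotassium phosphate 114.705 mg; bromocresol purple 0.381 mg; cobalt chloride hexahydrate 0.057 mg; fructose 1.563 g

Working volume: 49 mL = 0.049 L.
casamino acids: dilute stock: 0.43% ÷ 11.6% × 49 mL = 1.816 mL
EDTA: dilute stock: 0.53 mM × 49 mL ÷ 43.5 mM = 0.597 mL
monopotassium phosphate: 17.2 mmol/L × 136.1 mg/mmol × 0.049 L = 114.705 mg
bromocresol purple: 7.77 mg/L × 0.049 L = 0.381 mg
cobalt chloride hexahydrate: 4.93 µmol/L × 237.93 g/mol × 0.049 L ÷ 1000 = 0.057 mg
fructose: 177 mmol/L × 180.2 g/mol × 0.049 L ÷ 1000 = 1.563 g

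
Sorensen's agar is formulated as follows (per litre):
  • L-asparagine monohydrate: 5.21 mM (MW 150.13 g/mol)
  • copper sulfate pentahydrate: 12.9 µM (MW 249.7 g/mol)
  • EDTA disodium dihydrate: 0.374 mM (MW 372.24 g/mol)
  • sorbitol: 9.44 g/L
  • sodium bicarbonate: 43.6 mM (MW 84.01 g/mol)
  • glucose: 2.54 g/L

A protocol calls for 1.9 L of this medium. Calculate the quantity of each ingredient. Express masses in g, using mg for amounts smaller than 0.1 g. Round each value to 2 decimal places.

L-asparagine monohydrate 1.49 g; copper sulfate pentahydrate 6.12 mg; EDTA disodium dihydrate 0.26 g; sorbitol 17.94 g; sodium bicarbonate 6.96 g; glucose 4.83 g

Scale factor relative to 1 L: 1.9.
L-asparagine monohydrate: 5.21 mmol/L × 150.13 g/mol × 1.9 L ÷ 1000 = 1.49 g
copper sulfate pentahydrate: 12.9 µmol/L × 249.7 g/mol × 1.9 L ÷ 1000 = 6.12 mg
EDTA disodium dihydrate: 0.374 mmol/L × 372.24 g/mol × 1.9 L ÷ 1000 = 0.26 g
sorbitol: 9.44 g/L × 1.9 L = 17.94 g
sodium bicarbonate: 43.6 mmol/L × 84.01 g/mol × 1.9 L ÷ 1000 = 6.96 g
glucose: 2.54 g/L × 1.9 L = 4.83 g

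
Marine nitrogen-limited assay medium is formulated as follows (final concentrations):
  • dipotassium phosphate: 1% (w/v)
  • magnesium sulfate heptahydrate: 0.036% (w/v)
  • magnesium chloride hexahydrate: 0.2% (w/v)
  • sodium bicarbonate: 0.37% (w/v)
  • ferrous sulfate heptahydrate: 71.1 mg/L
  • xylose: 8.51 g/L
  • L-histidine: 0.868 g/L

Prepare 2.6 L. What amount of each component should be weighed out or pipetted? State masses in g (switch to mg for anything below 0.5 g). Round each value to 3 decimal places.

dipotassium phosphate 26.000 g; magnesium sulfate heptahydrate 0.936 g; magnesium chloride hexahydrate 5.200 g; sodium bicarbonate 9.620 g; ferrous sulfate heptahydrate 184.860 mg; xylose 22.126 g; L-histidine 2.257 g

Working volume: 2.6 L.
dipotassium phosphate: 1 g per 100 mL × 2600 mL ÷ 100 = 26.000 g
magnesium sulfate heptahydrate: 0.036% w/v = 0.36 g/L → 0.36 × 2.6 L = 0.936 g
magnesium chloride hexahydrate: 0.2 g per 100 mL × 2600 mL ÷ 100 = 5.200 g
sodium bicarbonate: 0.37% w/v = 3.7 g/L → 3.7 × 2.6 L = 9.620 g
ferrous sulfate heptahydrate: 71.1 mg/L × 2.6 L = 184.860 mg
xylose: 8.51 g/L × 2.6 L = 22.126 g
L-histidine: 0.868 g/L × 2.6 L = 2.257 g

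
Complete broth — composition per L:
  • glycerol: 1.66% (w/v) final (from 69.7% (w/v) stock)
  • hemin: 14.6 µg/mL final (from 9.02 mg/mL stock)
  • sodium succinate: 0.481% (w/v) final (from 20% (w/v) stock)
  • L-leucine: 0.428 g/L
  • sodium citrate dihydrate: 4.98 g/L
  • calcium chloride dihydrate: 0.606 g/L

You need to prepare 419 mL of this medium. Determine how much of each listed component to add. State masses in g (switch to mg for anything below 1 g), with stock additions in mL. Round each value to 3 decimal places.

Working volume: 419 mL = 0.419 L.
glycerol: dilute stock: 1.66% ÷ 69.7% × 419 mL = 9.979 mL
hemin: C1V1 = C2V2 → 14.6 µg/mL × 419 mL ÷ 9020 µg/mL = 0.678 mL
sodium succinate: V = C2·V2/C1 = 0.481% ÷ 20% × 419 mL = 10.077 mL
L-leucine: 0.428 g/L × 0.419 L = 0.179332 g = 179.332 mg
sodium citrate dihydrate: 4.98 g/L × 0.419 L = 2.087 g
calcium chloride dihydrate: 0.606 g/L × 0.419 L = 0.253914 g = 253.914 mg

glycerol 9.979 mL; hemin 0.678 mL; sodium succinate 10.077 mL; L-leucine 179.332 mg; sodium citrate dihydrate 2.087 g; calcium chloride dihydrate 253.914 mg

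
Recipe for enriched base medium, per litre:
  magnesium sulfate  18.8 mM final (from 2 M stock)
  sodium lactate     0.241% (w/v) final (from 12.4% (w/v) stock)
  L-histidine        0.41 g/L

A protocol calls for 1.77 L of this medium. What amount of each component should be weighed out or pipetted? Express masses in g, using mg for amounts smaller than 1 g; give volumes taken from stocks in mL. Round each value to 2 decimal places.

magnesium sulfate 16.64 mL; sodium lactate 34.40 mL; L-histidine 725.70 mg

Working volume: 1.77 L.
magnesium sulfate: V = C2·V2/C1 = 18.8 mM × 1770 mL ÷ 2000 mM = 16.64 mL
sodium lactate: V = C2·V2/C1 = 0.241% ÷ 12.4% × 1770 mL = 34.40 mL
L-histidine: 0.41 g/L × 1.77 L = 0.7257 g = 725.70 mg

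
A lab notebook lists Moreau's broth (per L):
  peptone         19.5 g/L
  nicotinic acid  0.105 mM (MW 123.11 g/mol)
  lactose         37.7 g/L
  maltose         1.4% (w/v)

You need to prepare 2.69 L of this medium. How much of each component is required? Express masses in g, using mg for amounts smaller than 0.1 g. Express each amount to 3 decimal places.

peptone 52.455 g; nicotinic acid 34.772 mg; lactose 101.413 g; maltose 37.660 g

Scale factor relative to 1 L: 2.69.
peptone: 19.5 g/L × 2.69 L = 52.455 g
nicotinic acid: 0.105 mmol/L × 123.11 mg/mmol × 2.69 L = 34.772 mg
lactose: 37.7 g/L × 2.69 L = 101.413 g
maltose: 1.4 g per 100 mL × 2690 mL ÷ 100 = 37.660 g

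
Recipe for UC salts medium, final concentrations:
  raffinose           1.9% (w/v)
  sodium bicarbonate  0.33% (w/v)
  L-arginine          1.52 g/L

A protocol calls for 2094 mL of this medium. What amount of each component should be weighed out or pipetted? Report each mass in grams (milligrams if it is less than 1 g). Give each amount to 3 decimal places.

raffinose 39.786 g; sodium bicarbonate 6.910 g; L-arginine 3.183 g

Scale factor relative to 1 L: 2.094.
raffinose: 1.9 g per 100 mL × 2094 mL ÷ 100 = 39.786 g
sodium bicarbonate: 0.33 g per 100 mL × 2094 mL ÷ 100 = 6.910 g
L-arginine: 1.52 g/L × 2.094 L = 3.183 g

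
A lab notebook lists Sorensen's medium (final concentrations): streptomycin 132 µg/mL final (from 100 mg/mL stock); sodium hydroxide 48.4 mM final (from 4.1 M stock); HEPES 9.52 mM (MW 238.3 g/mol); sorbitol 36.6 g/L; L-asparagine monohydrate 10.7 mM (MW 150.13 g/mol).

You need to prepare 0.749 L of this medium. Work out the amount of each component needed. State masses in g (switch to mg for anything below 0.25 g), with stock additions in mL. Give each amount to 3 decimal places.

Working volume: 0.749 L.
streptomycin: V = C2·V2/C1 = 132 µg/mL × 749 mL ÷ 100000 µg/mL = 0.989 mL
sodium hydroxide: dilute stock: 48.4 mM × 749 mL ÷ 4100 mM = 8.842 mL
HEPES: 9.52 mmol/L × 238.3 g/mol × 0.749 L ÷ 1000 = 1.699 g
sorbitol: 36.6 g/L × 0.749 L = 27.413 g
L-asparagine monohydrate: 10.7 mmol/L × 150.13 g/mol × 0.749 L ÷ 1000 = 1.203 g

streptomycin 0.989 mL; sodium hydroxide 8.842 mL; HEPES 1.699 g; sorbitol 27.413 g; L-asparagine monohydrate 1.203 g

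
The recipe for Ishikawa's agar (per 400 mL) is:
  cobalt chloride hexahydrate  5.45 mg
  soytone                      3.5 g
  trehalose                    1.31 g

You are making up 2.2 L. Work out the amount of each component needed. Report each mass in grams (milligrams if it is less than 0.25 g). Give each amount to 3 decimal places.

cobalt chloride hexahydrate 29.975 mg; soytone 19.250 g; trehalose 7.205 g

Scale factor = 2200 mL / 400 mL = 5.5.
cobalt chloride hexahydrate: 5.45 mg × (2200 mL / 400 mL) = 29.975 mg
soytone: 3.5 g × (2200 mL / 400 mL) = 19.250 g
trehalose: 1.31 g × (2200 mL / 400 mL) = 7.205 g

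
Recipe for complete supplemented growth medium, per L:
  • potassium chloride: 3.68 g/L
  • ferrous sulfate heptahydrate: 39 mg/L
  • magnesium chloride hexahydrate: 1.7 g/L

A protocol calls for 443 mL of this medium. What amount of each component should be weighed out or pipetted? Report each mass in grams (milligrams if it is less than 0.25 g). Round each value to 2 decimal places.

Target volume = 443 mL = 0.443 L.
potassium chloride: 3.68 g/L × 0.443 L = 1.63 g
ferrous sulfate heptahydrate: 39 mg/L × 0.443 L = 17.28 mg
magnesium chloride hexahydrate: 1.7 g/L × 0.443 L = 0.75 g

potassium chloride 1.63 g; ferrous sulfate heptahydrate 17.28 mg; magnesium chloride hexahydrate 0.75 g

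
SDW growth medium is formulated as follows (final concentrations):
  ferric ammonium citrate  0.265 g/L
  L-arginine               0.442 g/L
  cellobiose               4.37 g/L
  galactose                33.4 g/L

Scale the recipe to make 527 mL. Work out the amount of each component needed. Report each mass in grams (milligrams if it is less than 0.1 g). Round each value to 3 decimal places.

ferric ammonium citrate 0.140 g; L-arginine 0.233 g; cellobiose 2.303 g; galactose 17.602 g

Working volume: 527 mL = 0.527 L.
ferric ammonium citrate: 0.265 g/L × 0.527 L = 0.140 g
L-arginine: 0.442 g/L × 0.527 L = 0.233 g
cellobiose: 4.37 g/L × 0.527 L = 2.303 g
galactose: 33.4 g/L × 0.527 L = 17.602 g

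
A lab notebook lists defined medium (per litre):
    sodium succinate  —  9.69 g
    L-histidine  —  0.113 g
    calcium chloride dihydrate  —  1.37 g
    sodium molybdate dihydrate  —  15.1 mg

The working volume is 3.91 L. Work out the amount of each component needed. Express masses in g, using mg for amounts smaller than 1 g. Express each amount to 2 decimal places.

Ratio of target to recipe volume: 3910 / 1000 = 3.91.
sodium succinate: 9.69 g × (3910 mL / 1000 mL) = 37.89 g
L-histidine: 0.113 g × (3910 mL / 1000 mL) = 0.44183 g = 441.83 mg
calcium chloride dihydrate: 1.37 g × (3910 mL / 1000 mL) = 5.36 g
sodium molybdate dihydrate: 15.1 mg × (3910 mL / 1000 mL) = 59.04 mg

sodium succinate 37.89 g; L-histidine 441.83 mg; calcium chloride dihydrate 5.36 g; sodium molybdate dihydrate 59.04 mg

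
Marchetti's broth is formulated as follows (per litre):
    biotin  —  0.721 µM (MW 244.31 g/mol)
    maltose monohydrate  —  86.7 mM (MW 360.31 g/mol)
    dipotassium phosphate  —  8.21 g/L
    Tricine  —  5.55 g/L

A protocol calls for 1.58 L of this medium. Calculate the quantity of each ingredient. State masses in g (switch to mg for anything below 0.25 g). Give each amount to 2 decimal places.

Scale factor relative to 1 L: 1.58.
biotin: 0.721 µmol/L × 244.31 g/mol × 1.58 L ÷ 1000 = 0.28 mg
maltose monohydrate: 86.7 mmol/L × 360.31 g/mol × 1.58 L ÷ 1000 = 49.36 g
dipotassium phosphate: 8.21 g/L × 1.58 L = 12.97 g
Tricine: 5.55 g/L × 1.58 L = 8.77 g

biotin 0.28 mg; maltose monohydrate 49.36 g; dipotassium phosphate 12.97 g; Tricine 8.77 g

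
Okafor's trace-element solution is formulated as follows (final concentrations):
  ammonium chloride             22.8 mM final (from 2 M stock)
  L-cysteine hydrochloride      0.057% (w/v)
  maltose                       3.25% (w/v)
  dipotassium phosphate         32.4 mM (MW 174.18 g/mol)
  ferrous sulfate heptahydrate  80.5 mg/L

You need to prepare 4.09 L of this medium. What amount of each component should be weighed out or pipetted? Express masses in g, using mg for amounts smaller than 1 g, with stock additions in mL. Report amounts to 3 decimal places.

Working volume: 4.09 L.
ammonium chloride: dilute stock: 22.8 mM × 4090 mL ÷ 2000 mM = 46.626 mL
L-cysteine hydrochloride: 0.057% w/v = 0.57 g/L → 0.57 × 4.09 L = 2.331 g
maltose: 3.25% w/v = 32.5 g/L → 32.5 × 4.09 L = 132.925 g
dipotassium phosphate: 32.4 mmol/L × 174.18 g/mol × 4.09 L ÷ 1000 = 23.082 g
ferrous sulfate heptahydrate: 80.5 mg/L × 4.09 L = 329.245 mg

ammonium chloride 46.626 mL; L-cysteine hydrochloride 2.331 g; maltose 132.925 g; dipotassium phosphate 23.082 g; ferrous sulfate heptahydrate 329.245 mg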